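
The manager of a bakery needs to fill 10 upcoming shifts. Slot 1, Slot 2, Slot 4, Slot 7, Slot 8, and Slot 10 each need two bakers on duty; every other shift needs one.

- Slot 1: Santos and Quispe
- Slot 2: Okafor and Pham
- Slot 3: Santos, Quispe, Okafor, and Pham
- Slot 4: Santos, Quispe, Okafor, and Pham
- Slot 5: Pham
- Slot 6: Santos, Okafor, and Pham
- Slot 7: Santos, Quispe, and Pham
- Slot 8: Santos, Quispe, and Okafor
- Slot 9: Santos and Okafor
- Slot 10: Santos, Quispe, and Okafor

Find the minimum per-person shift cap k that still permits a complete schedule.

With 4 bakers and 16 worker-slots to fill, someone must work at least ⌈16/4⌉ = 4 shifts, so k ≥ 4.
k = 4 works: Slot 1→Santos+Quispe, Slot 2→Okafor+Pham, Slot 3→Pham, Slot 4→Okafor+Pham, Slot 5→Pham, Slot 6→Santos, Slot 7→Santos+Quispe, Slot 8→Quispe+Okafor, Slot 9→Santos, Slot 10→Quispe+Okafor.
Loads: Santos 4, Quispe 4, Okafor 4, Pham 4 — all ≤ 4.

4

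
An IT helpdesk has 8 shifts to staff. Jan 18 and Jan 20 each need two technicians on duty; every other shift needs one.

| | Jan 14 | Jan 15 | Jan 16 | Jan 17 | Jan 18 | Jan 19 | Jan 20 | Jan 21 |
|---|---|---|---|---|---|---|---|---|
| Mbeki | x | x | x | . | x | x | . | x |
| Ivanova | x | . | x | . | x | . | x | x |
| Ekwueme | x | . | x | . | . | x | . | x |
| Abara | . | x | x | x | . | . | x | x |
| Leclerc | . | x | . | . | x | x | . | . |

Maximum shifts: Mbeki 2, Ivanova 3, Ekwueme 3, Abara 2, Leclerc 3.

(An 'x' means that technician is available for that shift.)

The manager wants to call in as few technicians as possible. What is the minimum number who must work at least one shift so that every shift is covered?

10 slots to fill and no one can take more than 3, so at least ⌈10/3⌉ = 4 technicians are needed.
Mbeki, Ivanova, Ekwueme, and Abara alone can cover everything: Jan 14→Ivanova, Jan 15→Mbeki, Jan 16→Ekwueme, Jan 17→Abara, Jan 18→Mbeki+Ivanova, Jan 19→Ekwueme, Jan 20→Ivanova+Abara, Jan 21→Ekwueme.

4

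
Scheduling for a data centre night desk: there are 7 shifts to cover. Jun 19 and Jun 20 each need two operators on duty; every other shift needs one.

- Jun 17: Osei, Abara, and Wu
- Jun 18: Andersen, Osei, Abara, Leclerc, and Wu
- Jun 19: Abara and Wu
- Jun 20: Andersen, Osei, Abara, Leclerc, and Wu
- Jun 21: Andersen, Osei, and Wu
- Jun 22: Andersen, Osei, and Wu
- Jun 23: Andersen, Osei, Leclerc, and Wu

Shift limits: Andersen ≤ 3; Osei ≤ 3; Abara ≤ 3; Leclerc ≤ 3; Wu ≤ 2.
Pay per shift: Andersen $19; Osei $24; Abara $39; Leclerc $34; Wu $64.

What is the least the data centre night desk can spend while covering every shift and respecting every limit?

Jun 19 can only be covered by Abara and Wu, so that assignment is forced.
Picking the cheapest available operator for each shift independently would cost $246, but that ignores the shift limits.
An optimal schedule: Jun 17→Osei, Jun 18→Osei, Jun 19→Abara+Wu, Jun 20→Osei+Leclerc, Jun 21→Andersen, Jun 22→Andersen, Jun 23→Andersen.
Total: 24 + 24 + 39 + 64 + 24 + 34 + 19 + 19 + 19 = $266.

$266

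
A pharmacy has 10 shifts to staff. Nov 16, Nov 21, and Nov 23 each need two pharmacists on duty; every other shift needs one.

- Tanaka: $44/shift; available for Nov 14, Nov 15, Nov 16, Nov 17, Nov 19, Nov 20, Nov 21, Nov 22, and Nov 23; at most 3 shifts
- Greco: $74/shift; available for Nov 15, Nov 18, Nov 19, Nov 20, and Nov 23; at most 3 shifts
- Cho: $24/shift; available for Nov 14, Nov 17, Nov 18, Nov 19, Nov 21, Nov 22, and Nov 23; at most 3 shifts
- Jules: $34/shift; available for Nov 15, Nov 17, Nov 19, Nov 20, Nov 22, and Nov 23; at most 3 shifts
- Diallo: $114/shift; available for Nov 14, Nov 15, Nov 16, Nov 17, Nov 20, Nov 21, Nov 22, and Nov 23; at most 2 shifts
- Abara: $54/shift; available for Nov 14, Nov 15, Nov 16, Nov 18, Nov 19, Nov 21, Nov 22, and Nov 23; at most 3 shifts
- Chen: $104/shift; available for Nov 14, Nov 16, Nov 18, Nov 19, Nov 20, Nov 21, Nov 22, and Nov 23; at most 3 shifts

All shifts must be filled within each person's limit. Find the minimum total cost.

Picking the cheapest available pharmacist for each shift independently would cost $412, but that ignores the shift limits.
An optimal schedule: Nov 14→Cho, Nov 15→Jules, Nov 16→Tanaka+Abara, Nov 17→Cho, Nov 18→Cho, Nov 19→Jules, Nov 20→Jules, Nov 21→Tanaka+Abara, Nov 22→Tanaka, Nov 23→Abara+Greco.
Total: 24 + 34 + 44 + 54 + 24 + 24 + 34 + 34 + 44 + 54 + 44 + 54 + 74 = $542.

$542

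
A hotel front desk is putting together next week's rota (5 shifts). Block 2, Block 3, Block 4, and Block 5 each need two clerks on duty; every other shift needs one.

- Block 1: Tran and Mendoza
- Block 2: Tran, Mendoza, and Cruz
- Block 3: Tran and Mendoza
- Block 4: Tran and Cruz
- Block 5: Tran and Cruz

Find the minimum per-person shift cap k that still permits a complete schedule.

3

With 3 clerks and 9 worker-slots to fill, someone must work at least ⌈9/3⌉ = 3 shifts, so k ≥ 3.
k = 3 works: Block 1→Mendoza, Block 2→Mendoza+Cruz, Block 3→Tran+Mendoza, Block 4→Tran+Cruz, Block 5→Tran+Cruz.
Loads: Tran 3, Mendoza 3, Cruz 3 — all ≤ 3.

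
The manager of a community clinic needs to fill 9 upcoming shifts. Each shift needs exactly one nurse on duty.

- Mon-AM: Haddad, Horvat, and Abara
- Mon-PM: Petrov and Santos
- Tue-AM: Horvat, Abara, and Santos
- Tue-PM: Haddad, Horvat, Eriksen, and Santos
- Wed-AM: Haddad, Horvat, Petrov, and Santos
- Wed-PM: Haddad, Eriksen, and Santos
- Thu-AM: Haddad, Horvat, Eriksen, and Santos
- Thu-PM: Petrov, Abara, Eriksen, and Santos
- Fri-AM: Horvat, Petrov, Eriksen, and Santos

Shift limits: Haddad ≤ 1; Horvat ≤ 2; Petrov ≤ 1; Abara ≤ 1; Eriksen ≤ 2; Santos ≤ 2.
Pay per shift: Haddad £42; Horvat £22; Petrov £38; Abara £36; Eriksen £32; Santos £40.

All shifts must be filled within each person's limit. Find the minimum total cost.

£304

Picking the cheapest available nurse for each shift independently would cost £234, but that ignores the shift limits.
An optimal schedule: Mon-AM→Haddad, Mon-PM→Petrov, Tue-AM→Horvat, Tue-PM→Horvat, Wed-AM→Santos, Wed-PM→Eriksen, Thu-AM→Eriksen, Thu-PM→Abara, Fri-AM→Santos.
Total: 42 + 38 + 22 + 22 + 40 + 32 + 32 + 36 + 40 = £304.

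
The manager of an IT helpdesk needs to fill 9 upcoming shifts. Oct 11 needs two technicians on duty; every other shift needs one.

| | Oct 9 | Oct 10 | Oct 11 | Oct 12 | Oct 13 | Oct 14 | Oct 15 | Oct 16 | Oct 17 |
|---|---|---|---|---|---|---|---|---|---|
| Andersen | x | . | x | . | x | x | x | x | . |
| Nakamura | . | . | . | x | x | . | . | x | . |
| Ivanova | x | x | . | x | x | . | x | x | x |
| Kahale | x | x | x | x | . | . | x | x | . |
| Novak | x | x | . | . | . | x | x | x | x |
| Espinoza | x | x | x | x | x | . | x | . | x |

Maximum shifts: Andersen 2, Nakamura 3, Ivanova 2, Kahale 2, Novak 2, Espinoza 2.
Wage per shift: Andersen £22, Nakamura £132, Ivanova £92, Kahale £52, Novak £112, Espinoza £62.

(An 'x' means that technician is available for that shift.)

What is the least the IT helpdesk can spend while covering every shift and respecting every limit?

£680

Picking the cheapest available technician for each shift independently would cost £350, but that ignores the shift limits.
An optimal schedule: Oct 9→Ivanova, Oct 10→Kahale, Oct 11→Andersen+Kahale, Oct 12→Espinoza, Oct 13→Ivanova, Oct 14→Andersen, Oct 15→Novak, Oct 16→Novak, Oct 17→Espinoza.
Total: 92 + 52 + 22 + 52 + 62 + 92 + 22 + 112 + 112 + 62 = £680.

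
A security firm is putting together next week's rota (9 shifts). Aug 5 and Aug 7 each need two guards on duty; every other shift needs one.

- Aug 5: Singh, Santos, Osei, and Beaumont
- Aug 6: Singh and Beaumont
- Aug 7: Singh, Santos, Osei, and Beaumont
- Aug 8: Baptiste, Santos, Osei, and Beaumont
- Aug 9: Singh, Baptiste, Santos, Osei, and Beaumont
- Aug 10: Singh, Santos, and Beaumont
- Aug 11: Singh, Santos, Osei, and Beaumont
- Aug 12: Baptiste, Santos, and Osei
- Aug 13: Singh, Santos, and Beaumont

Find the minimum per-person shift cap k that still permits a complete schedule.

3

With 5 guards and 11 worker-slots to fill, someone must work at least ⌈11/5⌉ = 3 shifts, so k ≥ 3.
k = 3 works: Aug 5→Santos+Osei, Aug 6→Singh, Aug 7→Santos+Osei, Aug 8→Baptiste, Aug 9→Baptiste, Aug 10→Singh, Aug 11→Santos, Aug 12→Baptiste, Aug 13→Singh.
Loads: Singh 3, Baptiste 3, Santos 3, Osei 2, Beaumont 0 — all ≤ 3.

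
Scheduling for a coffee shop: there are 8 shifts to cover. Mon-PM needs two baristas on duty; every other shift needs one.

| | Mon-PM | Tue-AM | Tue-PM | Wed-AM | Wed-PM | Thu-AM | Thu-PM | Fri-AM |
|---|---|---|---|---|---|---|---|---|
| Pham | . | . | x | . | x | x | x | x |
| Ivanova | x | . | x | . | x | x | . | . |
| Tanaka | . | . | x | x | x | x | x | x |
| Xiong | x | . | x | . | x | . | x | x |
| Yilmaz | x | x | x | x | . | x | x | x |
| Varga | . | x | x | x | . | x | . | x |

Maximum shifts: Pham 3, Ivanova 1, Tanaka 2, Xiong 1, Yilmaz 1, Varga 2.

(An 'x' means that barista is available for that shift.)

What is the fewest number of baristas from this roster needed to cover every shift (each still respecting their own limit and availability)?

9 slots to fill and no one can take more than 3, so at least ⌈9/3⌉ = 3 baristas are needed.
Any 4 baristas together have capacity at most 3+2+2+1 = 8 < 9 slots, so 4 can never suffice.
Pham, Ivanova, Tanaka, Xiong, and Varga alone can cover everything: Mon-PM→Ivanova+Xiong, Tue-AM→Varga, Tue-PM→Varga, Wed-AM→Tanaka, Wed-PM→Pham, Thu-AM→Pham, Thu-PM→Pham, Fri-AM→Tanaka.

5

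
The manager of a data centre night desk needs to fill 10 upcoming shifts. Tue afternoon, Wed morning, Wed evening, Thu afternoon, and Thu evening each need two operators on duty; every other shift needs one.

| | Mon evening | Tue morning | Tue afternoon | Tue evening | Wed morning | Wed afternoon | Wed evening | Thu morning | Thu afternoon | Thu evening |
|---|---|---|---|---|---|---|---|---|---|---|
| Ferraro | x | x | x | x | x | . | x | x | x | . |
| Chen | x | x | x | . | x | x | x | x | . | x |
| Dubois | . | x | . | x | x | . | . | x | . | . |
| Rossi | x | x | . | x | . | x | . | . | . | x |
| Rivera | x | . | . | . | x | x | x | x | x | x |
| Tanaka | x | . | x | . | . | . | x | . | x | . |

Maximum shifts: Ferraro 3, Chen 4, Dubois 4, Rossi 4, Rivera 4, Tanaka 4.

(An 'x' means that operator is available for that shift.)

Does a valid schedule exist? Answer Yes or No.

Yes

One valid schedule: Mon evening→Rossi, Tue morning→Chen, Tue afternoon→Ferraro+Chen, Tue evening→Ferraro, Wed morning→Dubois+Rivera, Wed afternoon→Chen, Wed evening→Rivera+Tanaka, Thu morning→Dubois, Thu afternoon→Ferraro+Rivera, Thu evening→Chen+Rossi.
Loads: Ferraro 3/3, Chen 4/4, Dubois 2/4, Rossi 2/4, Rivera 3/4, Tanaka 1/4 — all within limits.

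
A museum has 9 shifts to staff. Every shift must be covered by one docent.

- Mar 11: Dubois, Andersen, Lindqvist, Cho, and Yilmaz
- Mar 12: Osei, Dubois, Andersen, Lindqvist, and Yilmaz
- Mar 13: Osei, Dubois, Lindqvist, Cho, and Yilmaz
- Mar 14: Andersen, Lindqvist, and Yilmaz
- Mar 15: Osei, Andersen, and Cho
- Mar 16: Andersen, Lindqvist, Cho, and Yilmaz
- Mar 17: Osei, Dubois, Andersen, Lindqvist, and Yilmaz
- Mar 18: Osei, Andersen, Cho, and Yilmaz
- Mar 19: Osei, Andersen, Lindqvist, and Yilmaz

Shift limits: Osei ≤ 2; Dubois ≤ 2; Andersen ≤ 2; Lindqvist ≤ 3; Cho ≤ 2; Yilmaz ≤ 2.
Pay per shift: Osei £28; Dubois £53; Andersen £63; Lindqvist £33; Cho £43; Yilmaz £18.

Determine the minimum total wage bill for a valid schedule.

Picking the cheapest available docent for each shift independently would cost £172, but that ignores the shift limits.
An optimal schedule: Mar 11→Cho, Mar 12→Lindqvist, Mar 13→Cho, Mar 14→Yilmaz, Mar 15→Osei, Mar 16→Yilmaz, Mar 17→Lindqvist, Mar 18→Osei, Mar 19→Lindqvist.
Total: 43 + 33 + 43 + 18 + 28 + 18 + 33 + 28 + 33 = £277.

£277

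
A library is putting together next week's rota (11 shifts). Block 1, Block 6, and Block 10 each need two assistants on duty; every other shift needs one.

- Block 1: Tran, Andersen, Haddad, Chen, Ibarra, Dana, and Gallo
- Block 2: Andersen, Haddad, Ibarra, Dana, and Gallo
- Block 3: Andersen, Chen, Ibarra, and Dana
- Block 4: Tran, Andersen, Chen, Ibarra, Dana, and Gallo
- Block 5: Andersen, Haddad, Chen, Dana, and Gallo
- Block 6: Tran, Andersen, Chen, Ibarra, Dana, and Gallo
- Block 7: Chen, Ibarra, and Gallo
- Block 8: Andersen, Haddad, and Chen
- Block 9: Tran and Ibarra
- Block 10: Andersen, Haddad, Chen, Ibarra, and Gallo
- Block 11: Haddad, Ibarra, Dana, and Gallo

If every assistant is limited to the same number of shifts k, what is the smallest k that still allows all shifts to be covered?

With 7 assistants and 14 worker-slots to fill, someone must work at least ⌈14/7⌉ = 2 shifts, so k ≥ 2.
k = 2 works: Block 1→Dana+Gallo, Block 2→Haddad, Block 3→Andersen, Block 4→Tran, Block 5→Chen, Block 6→Ibarra+Dana, Block 7→Chen, Block 8→Andersen, Block 9→Tran, Block 10→Ibarra+Gallo, Block 11→Haddad.
Loads: Tran 2, Andersen 2, Haddad 2, Chen 2, Ibarra 2, Dana 2, Gallo 2 — all ≤ 2.

2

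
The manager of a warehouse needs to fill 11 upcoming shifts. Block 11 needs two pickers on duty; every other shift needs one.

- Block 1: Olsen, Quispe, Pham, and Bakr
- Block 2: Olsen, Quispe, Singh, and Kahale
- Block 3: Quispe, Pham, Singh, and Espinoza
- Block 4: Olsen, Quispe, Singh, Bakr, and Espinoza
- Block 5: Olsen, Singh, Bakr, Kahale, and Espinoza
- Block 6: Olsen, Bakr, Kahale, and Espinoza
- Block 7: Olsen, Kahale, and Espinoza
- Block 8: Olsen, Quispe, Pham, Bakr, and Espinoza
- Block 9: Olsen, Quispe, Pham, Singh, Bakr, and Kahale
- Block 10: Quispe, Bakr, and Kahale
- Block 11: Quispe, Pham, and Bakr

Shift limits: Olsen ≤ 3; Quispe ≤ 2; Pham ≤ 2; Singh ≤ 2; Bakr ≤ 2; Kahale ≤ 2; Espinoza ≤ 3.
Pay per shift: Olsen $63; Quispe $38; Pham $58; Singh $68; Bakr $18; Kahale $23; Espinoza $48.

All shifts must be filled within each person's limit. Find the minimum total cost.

$481

Picking the cheapest available picker for each shift independently would cost $266, but that ignores the shift limits.
An optimal schedule: Block 1→Quispe, Block 2→Kahale, Block 3→Espinoza, Block 4→Espinoza, Block 5→Olsen, Block 6→Espinoza, Block 7→Kahale, Block 8→Pham, Block 9→Pham, Block 10→Bakr, Block 11→Bakr+Quispe.
Total: 38 + 23 + 48 + 48 + 63 + 48 + 23 + 58 + 58 + 18 + 18 + 38 = $481.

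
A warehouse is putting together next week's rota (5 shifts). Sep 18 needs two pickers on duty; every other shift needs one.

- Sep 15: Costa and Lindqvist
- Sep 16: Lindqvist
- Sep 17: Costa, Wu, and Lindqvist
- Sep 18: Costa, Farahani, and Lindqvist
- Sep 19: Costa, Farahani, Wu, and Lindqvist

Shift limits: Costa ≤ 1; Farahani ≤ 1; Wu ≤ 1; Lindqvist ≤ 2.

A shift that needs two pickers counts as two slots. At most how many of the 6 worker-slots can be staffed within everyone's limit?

5

Total capacity across all pickers is 1+1+1+2 = 5, and 6 slots are needed, so at most 5 can be filled.
An assignment achieving 5: Sep 15→Costa, Sep 16→Lindqvist, Sep 17→Wu, Sep 18→Farahani+Lindqvist.
Loads: Costa 1/1, Farahani 1/1, Wu 1/1, Lindqvist 2/2.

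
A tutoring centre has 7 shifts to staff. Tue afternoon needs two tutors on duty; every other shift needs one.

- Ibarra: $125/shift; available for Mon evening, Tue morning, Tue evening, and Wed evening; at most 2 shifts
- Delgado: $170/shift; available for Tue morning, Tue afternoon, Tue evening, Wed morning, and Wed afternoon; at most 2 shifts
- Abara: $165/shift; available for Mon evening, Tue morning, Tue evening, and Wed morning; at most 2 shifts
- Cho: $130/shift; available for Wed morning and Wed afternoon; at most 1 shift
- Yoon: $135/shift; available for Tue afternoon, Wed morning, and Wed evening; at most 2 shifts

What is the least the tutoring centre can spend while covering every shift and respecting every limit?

$1150

Tue afternoon can only be covered by Delgado and Yoon, so that assignment is forced.
Picking the cheapest available tutor for each shift independently would cost $1065, but that ignores the shift limits.
An optimal schedule: Mon evening→Ibarra, Tue morning→Abara, Tue afternoon→Yoon+Delgado, Tue evening→Abara, Wed morning→Yoon, Wed afternoon→Cho, Wed evening→Ibarra.
Total: 125 + 165 + 135 + 170 + 165 + 135 + 130 + 125 = $1150.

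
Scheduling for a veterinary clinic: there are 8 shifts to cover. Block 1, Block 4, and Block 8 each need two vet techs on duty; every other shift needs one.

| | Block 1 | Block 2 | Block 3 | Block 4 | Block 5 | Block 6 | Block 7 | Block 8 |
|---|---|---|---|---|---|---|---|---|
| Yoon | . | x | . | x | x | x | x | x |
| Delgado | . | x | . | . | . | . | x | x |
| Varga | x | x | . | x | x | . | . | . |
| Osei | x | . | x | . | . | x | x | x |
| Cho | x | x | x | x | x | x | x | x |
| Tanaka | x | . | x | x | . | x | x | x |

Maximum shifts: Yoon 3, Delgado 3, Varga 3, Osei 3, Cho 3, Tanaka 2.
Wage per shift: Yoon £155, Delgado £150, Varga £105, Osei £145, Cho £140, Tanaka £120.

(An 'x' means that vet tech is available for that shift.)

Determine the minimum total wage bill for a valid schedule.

£1410

Picking the cheapest available vet tech for each shift independently would cost £1280, but that ignores the shift limits.
An optimal schedule: Block 1→Cho+Osei, Block 2→Varga, Block 3→Tanaka, Block 4→Varga+Cho, Block 5→Varga, Block 6→Tanaka, Block 7→Osei, Block 8→Cho+Osei.
Total: 140 + 145 + 105 + 120 + 105 + 140 + 105 + 120 + 145 + 140 + 145 = £1410.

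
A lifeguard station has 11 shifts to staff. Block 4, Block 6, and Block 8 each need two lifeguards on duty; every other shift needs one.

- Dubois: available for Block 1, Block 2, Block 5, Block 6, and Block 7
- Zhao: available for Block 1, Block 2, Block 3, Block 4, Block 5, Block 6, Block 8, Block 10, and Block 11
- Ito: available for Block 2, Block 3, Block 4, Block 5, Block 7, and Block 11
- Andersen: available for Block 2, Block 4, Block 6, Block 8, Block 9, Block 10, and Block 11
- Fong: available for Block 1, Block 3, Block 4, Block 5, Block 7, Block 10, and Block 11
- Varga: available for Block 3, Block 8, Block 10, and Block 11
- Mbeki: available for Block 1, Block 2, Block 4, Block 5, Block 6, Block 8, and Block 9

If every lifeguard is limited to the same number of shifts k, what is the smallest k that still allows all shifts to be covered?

With 7 lifeguards and 14 worker-slots to fill, someone must work at least ⌈14/7⌉ = 2 shifts, so k ≥ 2.
k = 2 works: Block 1→Dubois, Block 2→Ito, Block 3→Zhao, Block 4→Ito+Fong, Block 5→Fong, Block 6→Andersen+Mbeki, Block 7→Dubois, Block 8→Varga+Mbeki, Block 9→Andersen, Block 10→Zhao, Block 11→Varga.
Loads: Dubois 2, Zhao 2, Ito 2, Andersen 2, Fong 2, Varga 2, Mbeki 2 — all ≤ 2.

2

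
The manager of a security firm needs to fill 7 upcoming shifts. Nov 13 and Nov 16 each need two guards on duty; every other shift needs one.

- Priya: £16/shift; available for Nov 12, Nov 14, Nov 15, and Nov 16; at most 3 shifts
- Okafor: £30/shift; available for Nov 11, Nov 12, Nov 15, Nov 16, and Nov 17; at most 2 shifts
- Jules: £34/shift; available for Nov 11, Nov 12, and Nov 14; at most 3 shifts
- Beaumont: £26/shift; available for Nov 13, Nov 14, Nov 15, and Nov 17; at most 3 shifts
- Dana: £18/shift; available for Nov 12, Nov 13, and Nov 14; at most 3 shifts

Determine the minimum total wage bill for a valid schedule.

Nov 13 can only be covered by Beaumont and Dana, so that assignment is forced.
Nov 16 can only be covered by Priya and Okafor, so that assignment is forced.
Picking the cheapest available guard for each shift independently would cost £194, but that ignores the shift limits.
An optimal schedule: Nov 11→Okafor, Nov 12→Priya, Nov 13→Dana+Beaumont, Nov 14→Dana, Nov 15→Priya, Nov 16→Priya+Okafor, Nov 17→Beaumont.
Total: 30 + 16 + 18 + 26 + 18 + 16 + 16 + 30 + 26 = £196.

£196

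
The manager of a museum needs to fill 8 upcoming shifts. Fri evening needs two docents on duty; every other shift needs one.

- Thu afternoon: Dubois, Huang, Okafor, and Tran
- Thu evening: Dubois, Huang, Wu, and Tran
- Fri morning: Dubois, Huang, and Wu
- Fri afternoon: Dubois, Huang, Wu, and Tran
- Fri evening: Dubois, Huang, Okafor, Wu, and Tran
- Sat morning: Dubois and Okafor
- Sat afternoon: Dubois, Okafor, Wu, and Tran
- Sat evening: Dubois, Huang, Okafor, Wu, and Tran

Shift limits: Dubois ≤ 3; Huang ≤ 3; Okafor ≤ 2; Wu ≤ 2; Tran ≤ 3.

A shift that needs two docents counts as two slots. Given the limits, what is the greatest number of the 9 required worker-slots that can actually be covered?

9

Total capacity across all docents is 3+3+2+2+3 = 13, and 9 slots are needed, so at most 9 can be filled.
An assignment achieving 9: Thu afternoon→Dubois, Thu evening→Huang, Fri morning→Dubois, Fri afternoon→Huang, Fri evening→Huang+Okafor, Sat morning→Dubois, Sat afternoon→Okafor, Sat evening→Wu.
Loads: Dubois 3/3, Huang 3/3, Okafor 2/2, Wu 1/2, Tran 0/3.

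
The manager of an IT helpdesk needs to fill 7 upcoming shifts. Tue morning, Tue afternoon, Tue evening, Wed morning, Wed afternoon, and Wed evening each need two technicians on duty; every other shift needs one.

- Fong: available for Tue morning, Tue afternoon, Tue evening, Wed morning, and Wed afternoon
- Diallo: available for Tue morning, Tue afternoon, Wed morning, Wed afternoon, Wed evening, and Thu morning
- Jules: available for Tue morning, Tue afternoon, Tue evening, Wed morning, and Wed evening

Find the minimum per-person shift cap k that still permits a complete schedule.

With 3 technicians and 13 worker-slots to fill, someone must work at least ⌈13/3⌉ = 5 shifts, so k ≥ 5.
k = 5 works: Tue morning→Fong+Diallo, Tue afternoon→Fong+Diallo, Tue evening→Fong+Jules, Wed morning→Fong+Jules, Wed afternoon→Fong+Diallo, Wed evening→Diallo+Jules, Thu morning→Diallo.
Loads: Fong 5, Diallo 5, Jules 3 — all ≤ 5.

5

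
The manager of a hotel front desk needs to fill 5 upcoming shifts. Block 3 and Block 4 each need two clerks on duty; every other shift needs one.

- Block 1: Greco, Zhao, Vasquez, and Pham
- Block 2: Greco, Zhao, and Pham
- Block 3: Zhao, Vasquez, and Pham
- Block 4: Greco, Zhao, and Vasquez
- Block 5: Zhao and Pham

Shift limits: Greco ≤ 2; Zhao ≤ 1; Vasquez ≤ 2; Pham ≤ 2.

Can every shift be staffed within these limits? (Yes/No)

Yes

One valid schedule: Block 1→Pham, Block 2→Greco, Block 3→Vasquez+Pham, Block 4→Greco+Vasquez, Block 5→Zhao.
Loads: Greco 2/2, Zhao 1/1, Vasquez 2/2, Pham 2/2 — all within limits.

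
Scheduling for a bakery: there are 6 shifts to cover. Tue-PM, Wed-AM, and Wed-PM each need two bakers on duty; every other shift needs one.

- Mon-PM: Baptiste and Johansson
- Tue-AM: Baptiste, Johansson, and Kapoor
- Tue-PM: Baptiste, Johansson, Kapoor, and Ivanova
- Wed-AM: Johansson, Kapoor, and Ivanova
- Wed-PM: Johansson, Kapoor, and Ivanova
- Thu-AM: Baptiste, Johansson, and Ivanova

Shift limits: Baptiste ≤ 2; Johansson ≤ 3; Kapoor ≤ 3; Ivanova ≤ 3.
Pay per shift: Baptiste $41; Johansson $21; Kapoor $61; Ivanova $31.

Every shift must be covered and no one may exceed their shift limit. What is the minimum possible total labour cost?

Picking the cheapest available baker for each shift independently would cost $219, but that ignores the shift limits.
An optimal schedule: Mon-PM→Johansson, Tue-AM→Johansson, Tue-PM→Ivanova+Baptiste, Wed-AM→Johansson+Ivanova, Wed-PM→Ivanova+Kapoor, Thu-AM→Baptiste.
Total: 21 + 21 + 31 + 41 + 21 + 31 + 31 + 61 + 41 = $299.

$299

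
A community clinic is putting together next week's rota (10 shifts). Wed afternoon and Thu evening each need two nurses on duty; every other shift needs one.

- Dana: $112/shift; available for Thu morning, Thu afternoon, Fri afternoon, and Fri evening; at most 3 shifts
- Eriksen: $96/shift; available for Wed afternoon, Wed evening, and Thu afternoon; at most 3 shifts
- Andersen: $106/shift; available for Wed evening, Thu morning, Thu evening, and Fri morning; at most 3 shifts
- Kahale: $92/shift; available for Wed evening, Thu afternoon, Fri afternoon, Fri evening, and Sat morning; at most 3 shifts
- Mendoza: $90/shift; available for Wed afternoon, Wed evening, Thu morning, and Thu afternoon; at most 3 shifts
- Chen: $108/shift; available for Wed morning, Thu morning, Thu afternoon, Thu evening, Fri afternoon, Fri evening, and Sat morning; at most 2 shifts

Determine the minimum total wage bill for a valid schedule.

Wed morning can only be covered by Chen, so that assignment is forced.
Wed afternoon can only be covered by Eriksen and Mendoza, so that assignment is forced.
Thu evening can only be covered by Andersen and Chen, so that assignment is forced.
Picking the cheapest available nurse for each shift independently would cost $1160, but that ignores the shift limits.
An optimal schedule: Wed morning→Chen, Wed afternoon→Mendoza+Eriksen, Wed evening→Mendoza, Thu morning→Mendoza, Thu afternoon→Eriksen, Thu evening→Andersen+Chen, Fri morning→Andersen, Fri afternoon→Kahale, Fri evening→Kahale, Sat morning→Kahale.
Total: 108 + 90 + 96 + 90 + 90 + 96 + 106 + 108 + 106 + 92 + 92 + 92 = $1166.

$1166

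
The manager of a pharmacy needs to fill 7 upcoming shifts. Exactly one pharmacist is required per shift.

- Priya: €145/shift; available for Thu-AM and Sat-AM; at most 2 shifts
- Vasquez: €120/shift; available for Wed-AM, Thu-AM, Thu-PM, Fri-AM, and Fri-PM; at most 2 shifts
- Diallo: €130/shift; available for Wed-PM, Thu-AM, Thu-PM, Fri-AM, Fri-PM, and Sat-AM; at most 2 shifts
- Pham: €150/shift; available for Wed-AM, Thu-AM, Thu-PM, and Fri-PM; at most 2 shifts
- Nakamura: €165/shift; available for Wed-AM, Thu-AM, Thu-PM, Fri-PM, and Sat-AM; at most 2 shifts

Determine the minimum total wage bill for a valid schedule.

Wed-PM can only be covered by Diallo, so that assignment is forced.
Picking the cheapest available pharmacist for each shift independently would cost €860, but that ignores the shift limits.
An optimal schedule: Wed-AM→Vasquez, Wed-PM→Diallo, Thu-AM→Priya, Thu-PM→Diallo, Fri-AM→Vasquez, Fri-PM→Pham, Sat-AM→Priya.
Total: 120 + 130 + 145 + 130 + 120 + 150 + 145 = €940.

€940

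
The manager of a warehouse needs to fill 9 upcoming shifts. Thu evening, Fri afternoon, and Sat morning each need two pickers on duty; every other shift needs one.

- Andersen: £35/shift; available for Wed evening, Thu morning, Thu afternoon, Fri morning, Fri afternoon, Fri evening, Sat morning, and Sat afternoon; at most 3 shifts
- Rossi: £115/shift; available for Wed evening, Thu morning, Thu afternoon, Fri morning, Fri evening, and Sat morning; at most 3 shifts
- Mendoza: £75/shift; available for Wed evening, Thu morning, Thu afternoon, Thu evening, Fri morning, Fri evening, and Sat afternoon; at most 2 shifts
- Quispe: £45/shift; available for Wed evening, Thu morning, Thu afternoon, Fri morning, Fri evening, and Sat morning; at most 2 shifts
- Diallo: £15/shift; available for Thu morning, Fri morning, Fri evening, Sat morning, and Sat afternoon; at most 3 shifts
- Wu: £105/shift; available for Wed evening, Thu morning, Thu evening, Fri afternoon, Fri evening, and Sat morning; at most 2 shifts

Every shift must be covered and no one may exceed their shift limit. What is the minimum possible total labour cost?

Thu evening can only be covered by Mendoza and Wu, so that assignment is forced.
Fri afternoon can only be covered by Andersen and Wu, so that assignment is forced.
Picking the cheapest available picker for each shift independently would cost £500, but that ignores the shift limits.
An optimal schedule: Wed evening→Andersen, Thu morning→Quispe, Thu afternoon→Andersen, Thu evening→Mendoza+Wu, Fri morning→Diallo, Fri afternoon→Andersen+Wu, Fri evening→Mendoza, Sat morning→Diallo+Quispe, Sat afternoon→Diallo.
Total: 35 + 45 + 35 + 75 + 105 + 15 + 35 + 105 + 75 + 15 + 45 + 15 = £600.

£600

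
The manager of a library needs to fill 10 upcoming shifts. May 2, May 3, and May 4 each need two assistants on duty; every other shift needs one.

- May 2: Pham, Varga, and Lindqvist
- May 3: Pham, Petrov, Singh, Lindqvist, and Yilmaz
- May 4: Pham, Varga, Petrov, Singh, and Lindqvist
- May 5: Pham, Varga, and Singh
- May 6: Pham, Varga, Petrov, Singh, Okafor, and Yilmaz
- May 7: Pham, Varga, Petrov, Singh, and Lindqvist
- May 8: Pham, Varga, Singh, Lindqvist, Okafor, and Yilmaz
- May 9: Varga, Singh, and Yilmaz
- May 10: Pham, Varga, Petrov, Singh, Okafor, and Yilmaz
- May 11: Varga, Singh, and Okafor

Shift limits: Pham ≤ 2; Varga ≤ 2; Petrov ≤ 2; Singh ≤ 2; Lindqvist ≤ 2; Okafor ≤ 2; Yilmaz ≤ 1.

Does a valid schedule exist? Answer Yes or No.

Yes

One valid schedule: May 2→Pham+Varga, May 3→Lindqvist+Yilmaz, May 4→Singh+Lindqvist, May 5→Pham, May 6→Petrov, May 7→Petrov, May 8→Okafor, May 9→Varga, May 10→Okafor, May 11→Singh.
Loads: Pham 2/2, Varga 2/2, Petrov 2/2, Singh 2/2, Lindqvist 2/2, Okafor 2/2, Yilmaz 1/1 — all within limits.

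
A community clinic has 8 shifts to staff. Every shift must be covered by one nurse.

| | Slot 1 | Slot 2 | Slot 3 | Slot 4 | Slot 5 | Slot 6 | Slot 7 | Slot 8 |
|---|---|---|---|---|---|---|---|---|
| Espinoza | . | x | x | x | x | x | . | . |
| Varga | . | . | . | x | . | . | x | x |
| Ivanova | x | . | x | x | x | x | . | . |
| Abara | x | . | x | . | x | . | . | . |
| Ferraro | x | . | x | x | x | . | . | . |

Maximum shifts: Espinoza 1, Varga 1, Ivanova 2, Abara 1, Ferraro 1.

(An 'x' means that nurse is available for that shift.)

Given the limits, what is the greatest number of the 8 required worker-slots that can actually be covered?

Total capacity across all nurses is 1+1+2+1+1 = 6, and 8 slots are needed, so at most 6 can be filled.
An assignment achieving 6: Slot 1→Ivanova, Slot 2→Espinoza, Slot 3→Abara, Slot 4→Ferraro, Slot 6→Ivanova, Slot 7→Varga.
Loads: Espinoza 1/1, Varga 1/1, Ivanova 2/2, Abara 1/1, Ferraro 1/1.

6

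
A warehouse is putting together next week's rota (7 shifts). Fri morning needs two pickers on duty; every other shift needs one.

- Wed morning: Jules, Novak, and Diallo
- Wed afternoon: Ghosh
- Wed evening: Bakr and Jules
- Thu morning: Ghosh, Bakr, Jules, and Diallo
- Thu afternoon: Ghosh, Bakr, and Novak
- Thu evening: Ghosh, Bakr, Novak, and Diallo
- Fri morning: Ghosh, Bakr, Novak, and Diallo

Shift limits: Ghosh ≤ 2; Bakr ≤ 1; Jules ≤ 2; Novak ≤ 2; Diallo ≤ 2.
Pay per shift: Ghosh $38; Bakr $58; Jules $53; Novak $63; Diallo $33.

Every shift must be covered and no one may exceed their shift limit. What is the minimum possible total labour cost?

$369

Wed afternoon can only be covered by Ghosh, so that assignment is forced.
Picking the cheapest available picker for each shift independently would cost $299, but that ignores the shift limits.
An optimal schedule: Wed morning→Diallo, Wed afternoon→Ghosh, Wed evening→Jules, Thu morning→Jules, Thu afternoon→Ghosh, Thu evening→Diallo, Fri morning→Bakr+Novak.
Total: 33 + 38 + 53 + 53 + 38 + 33 + 58 + 63 = $369.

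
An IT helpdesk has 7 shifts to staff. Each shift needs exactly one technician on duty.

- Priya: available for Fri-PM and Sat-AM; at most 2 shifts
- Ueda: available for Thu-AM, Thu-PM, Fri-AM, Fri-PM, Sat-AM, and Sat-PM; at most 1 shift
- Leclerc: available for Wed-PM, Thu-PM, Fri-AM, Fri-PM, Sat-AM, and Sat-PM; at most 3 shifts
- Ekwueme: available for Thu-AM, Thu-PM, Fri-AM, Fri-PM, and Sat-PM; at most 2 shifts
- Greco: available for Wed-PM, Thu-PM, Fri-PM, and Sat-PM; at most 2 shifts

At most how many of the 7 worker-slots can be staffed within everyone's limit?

Total capacity across all technicians is 2+1+3+2+2 = 10, and 7 slots are needed, so at most 7 can be filled.
An assignment achieving 7: Wed-PM→Leclerc, Thu-AM→Ueda, Thu-PM→Leclerc, Fri-AM→Leclerc, Fri-PM→Priya, Sat-AM→Priya, Sat-PM→Ekwueme.
Loads: Priya 2/2, Ueda 1/1, Leclerc 3/3, Ekwueme 1/2, Greco 0/2.

7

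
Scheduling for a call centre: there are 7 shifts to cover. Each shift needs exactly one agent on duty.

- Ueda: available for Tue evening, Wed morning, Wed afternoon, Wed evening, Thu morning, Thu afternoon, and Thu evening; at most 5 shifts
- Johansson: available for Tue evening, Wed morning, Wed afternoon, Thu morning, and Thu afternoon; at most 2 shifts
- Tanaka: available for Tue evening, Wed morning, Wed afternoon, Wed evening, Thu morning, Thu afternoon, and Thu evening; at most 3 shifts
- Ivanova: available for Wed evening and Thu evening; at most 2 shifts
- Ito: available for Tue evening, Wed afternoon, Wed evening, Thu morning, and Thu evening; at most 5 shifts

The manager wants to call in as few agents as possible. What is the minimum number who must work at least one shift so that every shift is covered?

7 slots to fill and no one can take more than 5, so at least ⌈7/5⌉ = 2 agents are needed.
Ueda and Johansson alone can cover everything: Tue evening→Ueda, Wed morning→Ueda, Wed afternoon→Ueda, Wed evening→Ueda, Thu morning→Johansson, Thu afternoon→Johansson, Thu evening→Ueda.

2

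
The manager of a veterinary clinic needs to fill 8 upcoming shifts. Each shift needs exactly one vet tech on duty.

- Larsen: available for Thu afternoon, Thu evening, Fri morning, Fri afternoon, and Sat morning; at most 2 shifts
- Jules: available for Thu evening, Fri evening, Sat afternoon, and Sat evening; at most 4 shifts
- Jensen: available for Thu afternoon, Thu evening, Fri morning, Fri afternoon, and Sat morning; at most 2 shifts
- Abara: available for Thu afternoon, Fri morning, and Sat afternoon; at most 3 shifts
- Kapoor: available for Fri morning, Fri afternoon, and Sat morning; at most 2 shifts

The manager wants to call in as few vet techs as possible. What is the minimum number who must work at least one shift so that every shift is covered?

8 slots to fill and no one can take more than 4, so at least ⌈8/4⌉ = 2 vet techs are needed.
Any 2 vet techs together have capacity at most 4+3 = 7 < 8 slots, so 2 can never suffice.
Larsen, Jules, and Jensen alone can cover everything: Thu afternoon→Larsen, Thu evening→Jules, Fri morning→Larsen, Fri afternoon→Jensen, Fri evening→Jules, Sat morning→Jensen, Sat afternoon→Jules, Sat evening→Jules.

3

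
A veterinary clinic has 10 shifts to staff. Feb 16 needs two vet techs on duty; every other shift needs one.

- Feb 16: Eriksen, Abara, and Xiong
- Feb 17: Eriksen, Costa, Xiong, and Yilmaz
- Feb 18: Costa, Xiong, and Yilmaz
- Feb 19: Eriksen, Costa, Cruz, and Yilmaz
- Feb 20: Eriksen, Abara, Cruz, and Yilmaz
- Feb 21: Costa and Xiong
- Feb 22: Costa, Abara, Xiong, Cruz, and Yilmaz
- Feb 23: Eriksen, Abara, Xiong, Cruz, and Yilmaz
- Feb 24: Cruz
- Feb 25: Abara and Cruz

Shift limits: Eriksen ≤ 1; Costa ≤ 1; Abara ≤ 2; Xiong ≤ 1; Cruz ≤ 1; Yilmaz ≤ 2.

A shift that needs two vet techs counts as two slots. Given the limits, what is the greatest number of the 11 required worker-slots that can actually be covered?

8

Total capacity across all vet techs is 1+1+2+1+1+2 = 8, and 11 slots are needed, so at most 8 can be filled.
An assignment achieving 8: Feb 16→Eriksen+Abara, Feb 17→Yilmaz, Feb 18→Xiong, Feb 19→Yilmaz, Feb 21→Costa, Feb 24→Cruz, Feb 25→Abara.
Loads: Eriksen 1/1, Costa 1/1, Abara 2/2, Xiong 1/1, Cruz 1/1, Yilmaz 2/2.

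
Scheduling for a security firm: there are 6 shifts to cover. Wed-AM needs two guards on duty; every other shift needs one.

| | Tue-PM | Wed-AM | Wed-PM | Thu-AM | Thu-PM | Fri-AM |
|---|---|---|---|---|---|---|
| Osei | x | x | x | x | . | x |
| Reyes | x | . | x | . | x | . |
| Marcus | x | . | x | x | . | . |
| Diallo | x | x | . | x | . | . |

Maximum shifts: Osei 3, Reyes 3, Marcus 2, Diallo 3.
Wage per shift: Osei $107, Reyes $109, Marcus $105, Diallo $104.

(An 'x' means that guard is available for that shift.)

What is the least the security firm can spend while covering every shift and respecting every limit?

$740

Wed-AM can only be covered by Osei and Diallo, so that assignment is forced.
Thu-PM can only be covered by Reyes, so that assignment is forced.
Fri-AM can only be covered by Osei, so that assignment is forced.
Picking the cheapest available guard for each shift independently would cost $740, and that bound is achievable.
An optimal schedule: Tue-PM→Diallo, Wed-AM→Diallo+Osei, Wed-PM→Marcus, Thu-AM→Diallo, Thu-PM→Reyes, Fri-AM→Osei.
Total: 104 + 104 + 107 + 105 + 104 + 109 + 107 = $740.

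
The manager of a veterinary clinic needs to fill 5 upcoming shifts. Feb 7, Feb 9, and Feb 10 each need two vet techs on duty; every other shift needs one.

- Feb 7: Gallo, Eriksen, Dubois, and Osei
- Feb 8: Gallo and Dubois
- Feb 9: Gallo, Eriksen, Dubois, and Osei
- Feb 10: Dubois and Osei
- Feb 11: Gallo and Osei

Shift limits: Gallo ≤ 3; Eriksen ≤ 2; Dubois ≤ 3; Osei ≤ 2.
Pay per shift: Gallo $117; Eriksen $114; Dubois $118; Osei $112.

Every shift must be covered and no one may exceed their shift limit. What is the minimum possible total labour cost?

Feb 10 can only be covered by Dubois and Osei, so that assignment is forced.
Picking the cheapest available vet tech for each shift independently would cost $911, but that ignores the shift limits.
An optimal schedule: Feb 7→Eriksen+Gallo, Feb 8→Gallo, Feb 9→Eriksen+Gallo, Feb 10→Osei+Dubois, Feb 11→Osei.
Total: 114 + 117 + 117 + 114 + 117 + 112 + 118 + 112 = $921.

$921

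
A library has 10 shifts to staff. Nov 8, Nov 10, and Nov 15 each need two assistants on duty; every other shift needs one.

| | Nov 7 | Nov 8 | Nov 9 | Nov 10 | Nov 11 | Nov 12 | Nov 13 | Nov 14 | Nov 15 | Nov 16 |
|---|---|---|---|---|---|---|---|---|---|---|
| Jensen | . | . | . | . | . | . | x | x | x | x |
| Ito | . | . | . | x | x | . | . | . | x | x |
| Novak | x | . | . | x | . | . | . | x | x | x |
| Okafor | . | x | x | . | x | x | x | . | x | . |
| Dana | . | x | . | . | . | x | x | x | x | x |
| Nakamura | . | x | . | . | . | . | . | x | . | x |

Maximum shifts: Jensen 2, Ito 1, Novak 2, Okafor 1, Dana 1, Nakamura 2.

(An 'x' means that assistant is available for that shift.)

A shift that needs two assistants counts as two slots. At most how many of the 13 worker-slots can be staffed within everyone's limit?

Total capacity across all assistants is 2+1+2+1+1+2 = 9, and 13 slots are needed, so at most 9 can be filled.
An assignment achieving 9: Nov 7→Novak, Nov 8→Nakamura, Nov 9→Okafor, Nov 10→Ito+Novak, Nov 12→Dana, Nov 13→Jensen, Nov 14→Jensen, Nov 16→Nakamura.
Loads: Jensen 2/2, Ito 1/1, Novak 2/2, Okafor 1/1, Dana 1/1, Nakamura 2/2.

9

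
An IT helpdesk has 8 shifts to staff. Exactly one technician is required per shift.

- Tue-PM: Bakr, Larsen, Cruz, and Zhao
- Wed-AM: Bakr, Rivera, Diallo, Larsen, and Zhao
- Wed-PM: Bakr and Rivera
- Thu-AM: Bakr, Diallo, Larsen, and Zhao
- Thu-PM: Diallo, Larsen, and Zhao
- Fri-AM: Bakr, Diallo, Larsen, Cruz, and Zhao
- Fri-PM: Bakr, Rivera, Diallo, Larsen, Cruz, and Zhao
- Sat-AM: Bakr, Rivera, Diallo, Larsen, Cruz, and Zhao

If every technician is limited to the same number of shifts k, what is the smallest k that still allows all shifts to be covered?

With 6 technicians and 8 worker-slots to fill, someone must work at least ⌈8/6⌉ = 2 shifts, so k ≥ 2.
k = 2 works: Tue-PM→Bakr, Wed-AM→Rivera, Wed-PM→Bakr, Thu-AM→Diallo, Thu-PM→Diallo, Fri-AM→Larsen, Fri-PM→Rivera, Sat-AM→Larsen.
Loads: Bakr 2, Rivera 2, Diallo 2, Larsen 2, Cruz 0, Zhao 0 — all ≤ 2.

2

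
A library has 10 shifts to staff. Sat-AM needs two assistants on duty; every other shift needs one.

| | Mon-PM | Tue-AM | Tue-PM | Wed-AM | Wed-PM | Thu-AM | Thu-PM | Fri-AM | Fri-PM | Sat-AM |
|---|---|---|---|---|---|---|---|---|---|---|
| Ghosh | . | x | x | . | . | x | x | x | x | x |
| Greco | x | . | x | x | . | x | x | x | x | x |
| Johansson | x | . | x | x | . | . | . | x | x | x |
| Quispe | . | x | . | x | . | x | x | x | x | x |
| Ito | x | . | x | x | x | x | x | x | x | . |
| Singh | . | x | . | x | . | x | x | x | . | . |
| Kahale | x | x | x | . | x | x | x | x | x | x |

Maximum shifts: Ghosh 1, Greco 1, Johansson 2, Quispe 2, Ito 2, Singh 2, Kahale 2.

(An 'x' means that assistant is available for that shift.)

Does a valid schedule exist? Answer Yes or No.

Yes

One valid schedule: Mon-PM→Greco, Tue-AM→Ghosh, Tue-PM→Johansson, Wed-AM→Johansson, Wed-PM→Ito, Thu-AM→Quispe, Thu-PM→Ito, Fri-AM→Singh, Fri-PM→Kahale, Sat-AM→Quispe+Kahale.
Loads: Ghosh 1/1, Greco 1/1, Johansson 2/2, Quispe 2/2, Ito 2/2, Singh 1/2, Kahale 2/2 — all within limits.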